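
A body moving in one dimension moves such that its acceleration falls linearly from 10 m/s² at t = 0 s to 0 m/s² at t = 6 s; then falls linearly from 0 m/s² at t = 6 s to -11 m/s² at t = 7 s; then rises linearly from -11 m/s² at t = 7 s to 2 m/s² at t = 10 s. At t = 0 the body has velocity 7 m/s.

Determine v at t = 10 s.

Δv equals the area under the a-t graph; then v = v₀ + Δv.
0–6 s: ½(10 + 0)(6) = 30 m/s
6–7 s: ½(0 + -11)(1) = -5.5 m/s
7–10 s: ½(-11 + 2)(3) = -13.5 m/s
Δv = 11 m/s, so v(10) = 7 + (11) = 18 m/s.

18 m/s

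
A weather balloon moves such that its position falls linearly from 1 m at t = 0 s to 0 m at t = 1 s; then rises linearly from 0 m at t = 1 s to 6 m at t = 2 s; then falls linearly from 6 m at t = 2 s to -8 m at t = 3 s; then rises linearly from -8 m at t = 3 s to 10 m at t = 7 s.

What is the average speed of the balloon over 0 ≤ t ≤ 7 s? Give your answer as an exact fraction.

Average speed = (total path length)/(elapsed time); on a piecewise-linear x-t graph the path length is Σ|Δx|.
0–1 s: |Δx| = |0 − 1| = 1 m
1–2 s: |Δx| = |6 − 0| = 6 m
2–3 s: |Δx| = |-8 − 6| = 14 m
3–7 s: |Δx| = |10 − -8| = 18 m
Total path = 39 m; average speed = 39/7 = 39/7 m/s.

39/7 m/s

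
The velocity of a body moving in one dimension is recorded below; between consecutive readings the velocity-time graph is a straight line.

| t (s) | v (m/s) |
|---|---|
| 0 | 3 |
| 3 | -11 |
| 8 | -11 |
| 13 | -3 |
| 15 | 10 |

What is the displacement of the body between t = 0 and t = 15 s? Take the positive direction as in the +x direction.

-95 m

Displacement is the signed area under the v-t curve.
0–3 s: ½(3 + -11)(3) = -12 m
3–8 s: -11 × 5 = -55 m
8–13 s: ½(-11 + -3)(5) = -35 m
13–15 s: ½(-3 + 10)(2) = 7 m
Net displacement = -95 m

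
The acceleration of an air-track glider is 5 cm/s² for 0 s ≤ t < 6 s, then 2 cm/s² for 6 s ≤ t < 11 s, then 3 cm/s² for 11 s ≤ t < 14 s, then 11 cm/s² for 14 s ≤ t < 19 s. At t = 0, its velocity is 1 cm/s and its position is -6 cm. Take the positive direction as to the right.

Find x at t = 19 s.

On each constant-a segment, Δv = aΔt and Δx = v₀Δt + ½aΔt²; chain segment to segment.
0–6 s: v starts 1 cm/s; Δx = 1·6 + ½·5·6² = 96 cm; v ends 31 cm/s.
6–11 s: v starts 31 cm/s; Δx = 31·5 + ½·2·5² = 180 cm; v ends 41 cm/s.
11–14 s: v starts 41 cm/s; Δx = 41·3 + ½·3·3² = 136.5 cm; v ends 50 cm/s.
14–19 s: v starts 50 cm/s; Δx = 50·5 + ½·11·5² = 387.5 cm; v ends 105 cm/s.
x(19) = -6 + Σ Δx = 794 cm.

794 cm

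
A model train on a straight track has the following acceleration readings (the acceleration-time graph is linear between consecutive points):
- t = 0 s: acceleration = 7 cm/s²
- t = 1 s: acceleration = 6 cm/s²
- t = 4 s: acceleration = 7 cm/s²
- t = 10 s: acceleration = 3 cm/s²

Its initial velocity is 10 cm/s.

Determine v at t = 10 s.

Δv equals the area under the a-t graph; then v = v₀ + Δv.
0–1 s: ½(7 + 6)(1) = 6.5 cm/s
1–4 s: ½(6 + 7)(3) = 19.5 cm/s
4–10 s: ½(7 + 3)(6) = 30 cm/s
Δv = 56 cm/s, so v(10) = 10 + (56) = 66 cm/s.

66 cm/s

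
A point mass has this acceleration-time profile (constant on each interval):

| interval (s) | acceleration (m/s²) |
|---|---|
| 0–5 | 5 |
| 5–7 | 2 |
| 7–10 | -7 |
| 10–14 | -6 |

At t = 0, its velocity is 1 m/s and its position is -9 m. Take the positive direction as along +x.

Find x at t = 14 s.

On each constant-a segment, Δv = aΔt and Δx = v₀Δt + ½aΔt²; chain segment to segment.
0–5 s: v starts 1 m/s; Δx = 1·5 + ½·5·5² = 67.5 m; v ends 26 m/s.
5–7 s: v starts 26 m/s; Δx = 26·2 + ½·2·2² = 56 m; v ends 30 m/s.
7–10 s: v starts 30 m/s; Δx = 30·3 + ½·-7·3² = 58.5 m; v ends 9 m/s.
10–14 s: v starts 9 m/s; Δx = 9·4 + ½·-6·4² = -12 m; v ends -15 m/s.
x(14) = -9 + Σ Δx = 161 m.

161 m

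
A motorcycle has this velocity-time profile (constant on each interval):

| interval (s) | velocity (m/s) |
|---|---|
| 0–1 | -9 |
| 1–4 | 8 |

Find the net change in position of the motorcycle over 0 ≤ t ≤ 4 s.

15 m

Net displacement equals the area under the velocity-time graph (areas below the axis count negative).
0–1 s: -9 × 1 = -9 m
1–4 s: 8 × 3 = 24 m
Net displacement = 15 m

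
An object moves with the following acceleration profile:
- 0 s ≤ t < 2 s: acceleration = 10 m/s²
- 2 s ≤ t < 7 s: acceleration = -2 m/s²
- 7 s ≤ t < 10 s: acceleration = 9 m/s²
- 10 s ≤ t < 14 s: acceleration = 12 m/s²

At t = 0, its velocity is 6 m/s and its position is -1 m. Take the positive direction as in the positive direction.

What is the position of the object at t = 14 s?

On each constant-a segment, Δv = aΔt and Δx = v₀Δt + ½aΔt²; chain segment to segment.
0–2 s: v starts 6 m/s; Δx = 6·2 + ½·10·2² = 32 m; v ends 26 m/s.
2–7 s: v starts 26 m/s; Δx = 26·5 + ½·-2·5² = 105 m; v ends 16 m/s.
7–10 s: v starts 16 m/s; Δx = 16·3 + ½·9·3² = 88.5 m; v ends 43 m/s.
10–14 s: v starts 43 m/s; Δx = 43·4 + ½·12·4² = 268 m; v ends 91 m/s.
x(14) = -1 + Σ Δx = 492.5 m.

492.5 m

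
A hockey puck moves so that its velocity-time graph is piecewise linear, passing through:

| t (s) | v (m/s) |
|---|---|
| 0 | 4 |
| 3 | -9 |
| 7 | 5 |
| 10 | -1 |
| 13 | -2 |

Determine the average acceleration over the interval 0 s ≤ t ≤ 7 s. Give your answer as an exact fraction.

1/7 m/s²

Average acceleration = Δv/Δt = (5 − 4)/(7 − 0) = 1/7 m/s².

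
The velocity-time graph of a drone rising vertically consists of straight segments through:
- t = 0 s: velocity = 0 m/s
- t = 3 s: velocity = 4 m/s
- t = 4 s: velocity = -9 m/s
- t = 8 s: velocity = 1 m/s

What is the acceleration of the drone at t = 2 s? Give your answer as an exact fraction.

4/3 m/s²

Acceleration is the slope of the v-t graph on 0–3 s: (4 − 0)/(3 − 0) = 4/3 m/s².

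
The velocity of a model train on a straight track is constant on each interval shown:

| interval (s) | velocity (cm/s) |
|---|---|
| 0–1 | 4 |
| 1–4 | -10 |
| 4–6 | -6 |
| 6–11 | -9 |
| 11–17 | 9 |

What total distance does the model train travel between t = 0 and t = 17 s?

145 cm

Total distance travelled is ∫|v| dt — sum the magnitudes of each area piece.
0–1 s: |4| × 1 = 4 cm
1–4 s: |-10| × 3 = 30 cm
4–6 s: |-6| × 2 = 12 cm
6–11 s: |-9| × 5 = 45 cm
11–17 s: |9| × 6 = 54 cm
Total distance = 145 cm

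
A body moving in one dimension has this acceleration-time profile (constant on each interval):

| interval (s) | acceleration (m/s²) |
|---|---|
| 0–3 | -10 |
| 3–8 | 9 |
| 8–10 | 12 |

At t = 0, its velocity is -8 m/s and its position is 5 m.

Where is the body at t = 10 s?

On each constant-a segment, Δv = aΔt and Δx = v₀Δt + ½aΔt²; chain segment to segment.
0–3 s: v starts -8 m/s; Δx = -8·3 + ½·-10·3² = -69 m; v ends -38 m/s.
3–8 s: v starts -38 m/s; Δx = -38·5 + ½·9·5² = -77.5 m; v ends 7 m/s.
8–10 s: v starts 7 m/s; Δx = 7·2 + ½·12·2² = 38 m; v ends 31 m/s.
x(10) = 5 + Σ Δx = -103.5 m.

-103.5 m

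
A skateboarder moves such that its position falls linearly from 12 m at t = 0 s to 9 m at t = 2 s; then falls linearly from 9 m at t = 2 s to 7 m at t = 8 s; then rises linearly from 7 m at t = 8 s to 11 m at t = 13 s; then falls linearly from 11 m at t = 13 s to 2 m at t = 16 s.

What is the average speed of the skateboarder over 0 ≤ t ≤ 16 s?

Average speed = (total path length)/(elapsed time); on a piecewise-linear x-t graph the path length is Σ|Δx|.
0–2 s: |Δx| = |9 − 12| = 3 m
2–8 s: |Δx| = |7 − 9| = 2 m
8–13 s: |Δx| = |11 − 7| = 4 m
13–16 s: |Δx| = |2 − 11| = 9 m
Total path = 18 m; average speed = 18/16 = 1.125 m/s.

1.125 m/s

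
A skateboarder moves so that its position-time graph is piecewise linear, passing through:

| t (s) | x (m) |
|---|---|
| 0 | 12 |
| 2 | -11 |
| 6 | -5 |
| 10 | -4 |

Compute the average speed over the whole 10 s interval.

3 m/s

Average speed = (total path length)/(elapsed time); on a piecewise-linear x-t graph the path length is Σ|Δx|.
0–2 s: |Δx| = |-11 − 12| = 23 m
2–6 s: |Δx| = |-5 − -11| = 6 m
6–10 s: |Δx| = |-4 − -5| = 1 m
Total path = 30 m; average speed = 30/10 = 3 m/s.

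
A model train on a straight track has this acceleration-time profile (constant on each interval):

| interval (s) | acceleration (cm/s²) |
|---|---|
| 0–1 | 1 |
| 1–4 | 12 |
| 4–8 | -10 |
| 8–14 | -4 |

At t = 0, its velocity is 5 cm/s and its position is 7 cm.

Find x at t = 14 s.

112.5 cm

On each constant-a segment, Δv = aΔt and Δx = v₀Δt + ½aΔt²; chain segment to segment.
0–1 s: v starts 5 cm/s; Δx = 5·1 + ½·1·1² = 5.5 cm; v ends 6 cm/s.
1–4 s: v starts 6 cm/s; Δx = 6·3 + ½·12·3² = 72 cm; v ends 42 cm/s.
4–8 s: v starts 42 cm/s; Δx = 42·4 + ½·-10·4² = 88 cm; v ends 2 cm/s.
8–14 s: v starts 2 cm/s; Δx = 2·6 + ½·-4·6² = -60 cm; v ends -22 cm/s.
x(14) = 7 + Σ Δx = 112.5 cm.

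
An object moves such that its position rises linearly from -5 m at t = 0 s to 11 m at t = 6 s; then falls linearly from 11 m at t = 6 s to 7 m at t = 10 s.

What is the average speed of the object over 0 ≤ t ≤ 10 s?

Average speed = (total path length)/(elapsed time); on a piecewise-linear x-t graph the path length is Σ|Δx|.
0–6 s: |Δx| = |11 − -5| = 16 m
6–10 s: |Δx| = |7 − 11| = 4 m
Total path = 20 m; average speed = 20/10 = 2 m/s.

2 m/s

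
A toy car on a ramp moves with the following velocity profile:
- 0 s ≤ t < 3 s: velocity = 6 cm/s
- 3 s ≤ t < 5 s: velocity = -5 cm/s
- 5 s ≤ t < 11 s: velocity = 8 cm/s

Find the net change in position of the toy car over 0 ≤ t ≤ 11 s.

56 cm

Net displacement equals the area under the velocity-time graph (areas below the axis count negative).
0–3 s: 6 × 3 = 18 cm
3–5 s: -5 × 2 = -10 cm
5–11 s: 8 × 6 = 48 cm
Net displacement = 56 cm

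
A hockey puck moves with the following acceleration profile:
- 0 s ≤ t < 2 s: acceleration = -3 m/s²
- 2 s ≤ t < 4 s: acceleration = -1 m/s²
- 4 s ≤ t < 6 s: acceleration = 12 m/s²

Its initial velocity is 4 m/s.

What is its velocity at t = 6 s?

20 m/s

Δv equals the area under the a-t graph; then v = v₀ + Δv.
0–2 s: -3 × 2 = -6 m/s
2–4 s: -1 × 2 = -2 m/s
4–6 s: 12 × 2 = 24 m/s
Δv = 16 m/s, so v(6) = 4 + (16) = 20 m/s.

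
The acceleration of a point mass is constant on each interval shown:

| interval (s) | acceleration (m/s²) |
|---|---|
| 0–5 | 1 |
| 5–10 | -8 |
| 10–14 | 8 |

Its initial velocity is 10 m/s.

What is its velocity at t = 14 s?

Δv equals the area under the a-t graph; then v = v₀ + Δv.
0–5 s: 1 × 5 = 5 m/s
5–10 s: -8 × 5 = -40 m/s
10–14 s: 8 × 4 = 32 m/s
Δv = -3 m/s, so v(14) = 10 + (-3) = 7 m/s.

7 m/s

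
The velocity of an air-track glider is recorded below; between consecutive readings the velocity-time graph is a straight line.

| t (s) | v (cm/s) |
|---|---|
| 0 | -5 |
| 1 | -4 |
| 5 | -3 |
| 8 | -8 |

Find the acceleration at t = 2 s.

0.25 cm/s²

Acceleration is the slope of the v-t graph on 1–5 s: (-3 − -4)/(5 − 1) = 0.25 cm/s².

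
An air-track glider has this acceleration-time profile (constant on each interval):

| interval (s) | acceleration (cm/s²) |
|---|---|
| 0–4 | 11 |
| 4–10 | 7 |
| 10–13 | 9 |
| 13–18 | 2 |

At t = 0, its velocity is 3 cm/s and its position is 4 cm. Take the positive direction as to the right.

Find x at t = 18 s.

1424.5 cm

On each constant-a segment, Δv = aΔt and Δx = v₀Δt + ½aΔt²; chain segment to segment.
0–4 s: v starts 3 cm/s; Δx = 3·4 + ½·11·4² = 100 cm; v ends 47 cm/s.
4–10 s: v starts 47 cm/s; Δx = 47·6 + ½·7·6² = 408 cm; v ends 89 cm/s.
10–13 s: v starts 89 cm/s; Δx = 89·3 + ½·9·3² = 307.5 cm; v ends 116 cm/s.
13–18 s: v starts 116 cm/s; Δx = 116·5 + ½·2·5² = 605 cm; v ends 126 cm/s.
x(18) = 4 + Σ Δx = 1424.5 cm.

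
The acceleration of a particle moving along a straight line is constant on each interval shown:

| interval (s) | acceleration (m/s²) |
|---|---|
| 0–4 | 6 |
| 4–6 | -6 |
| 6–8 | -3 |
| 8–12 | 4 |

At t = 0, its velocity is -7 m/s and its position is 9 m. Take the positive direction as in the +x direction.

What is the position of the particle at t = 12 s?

On each constant-a segment, Δv = aΔt and Δx = v₀Δt + ½aΔt²; chain segment to segment.
0–4 s: v starts -7 m/s; Δx = -7·4 + ½·6·4² = 20 m; v ends 17 m/s.
4–6 s: v starts 17 m/s; Δx = 17·2 + ½·-6·2² = 22 m; v ends 5 m/s.
6–8 s: v starts 5 m/s; Δx = 5·2 + ½·-3·2² = 4 m; v ends -1 m/s.
8–12 s: v starts -1 m/s; Δx = -1·4 + ½·4·4² = 28 m; v ends 15 m/s.
x(12) = 9 + Σ Δx = 83 m.

83 m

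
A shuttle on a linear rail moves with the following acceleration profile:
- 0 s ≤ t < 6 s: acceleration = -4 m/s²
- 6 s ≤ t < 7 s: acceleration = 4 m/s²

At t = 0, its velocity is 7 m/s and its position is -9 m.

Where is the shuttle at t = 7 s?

-54 m

On each constant-a segment, Δv = aΔt and Δx = v₀Δt + ½aΔt²; chain segment to segment.
0–6 s: v starts 7 m/s; Δx = 7·6 + ½·-4·6² = -30 m; v ends -17 m/s.
6–7 s: v starts -17 m/s; Δx = -17·1 + ½·4·1² = -15 m; v ends -13 m/s.
x(7) = -9 + Σ Δx = -54 m.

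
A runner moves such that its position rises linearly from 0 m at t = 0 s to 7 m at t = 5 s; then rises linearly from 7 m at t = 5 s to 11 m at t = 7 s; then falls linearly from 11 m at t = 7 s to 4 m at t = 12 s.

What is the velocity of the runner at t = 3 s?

Velocity is the slope of the x-t graph on 0–5 s: (7 − 0)/(5 − 0) = 1.4 m/s.

1.4 m/s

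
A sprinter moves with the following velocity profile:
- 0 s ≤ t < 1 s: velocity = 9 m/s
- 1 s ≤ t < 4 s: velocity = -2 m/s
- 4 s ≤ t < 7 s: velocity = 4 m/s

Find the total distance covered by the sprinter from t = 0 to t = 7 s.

27 m

Distance (not displacement) is the total path length: add the absolute areas under v-t.
0–1 s: |9| × 1 = 9 m
1–4 s: |-2| × 3 = 6 m
4–7 s: |4| × 3 = 12 m
Total distance = 27 m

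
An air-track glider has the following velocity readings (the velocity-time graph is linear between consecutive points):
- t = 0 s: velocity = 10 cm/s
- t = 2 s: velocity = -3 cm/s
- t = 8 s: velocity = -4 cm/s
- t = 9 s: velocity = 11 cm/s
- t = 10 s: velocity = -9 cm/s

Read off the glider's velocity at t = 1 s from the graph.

3.5 cm/s

On 0–2 s the graph is linear from 10 to -3 cm/s: v(1) = 10 + (-3 − 10)·(1 − 0)/(2 − 0) = 3.5 cm/s.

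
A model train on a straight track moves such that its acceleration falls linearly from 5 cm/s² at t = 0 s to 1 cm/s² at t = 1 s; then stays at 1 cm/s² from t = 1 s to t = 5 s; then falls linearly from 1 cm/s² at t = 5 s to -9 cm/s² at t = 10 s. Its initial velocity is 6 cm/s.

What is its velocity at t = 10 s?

Δv equals the area under the a-t graph; then v = v₀ + Δv.
0–1 s: ½(5 + 1)(1) = 3 cm/s
1–5 s: 1 × 4 = 4 cm/s
5–10 s: ½(1 + -9)(5) = -20 cm/s
Δv = -13 cm/s, so v(10) = 6 + (-13) = -7 cm/s.

-7 cm/s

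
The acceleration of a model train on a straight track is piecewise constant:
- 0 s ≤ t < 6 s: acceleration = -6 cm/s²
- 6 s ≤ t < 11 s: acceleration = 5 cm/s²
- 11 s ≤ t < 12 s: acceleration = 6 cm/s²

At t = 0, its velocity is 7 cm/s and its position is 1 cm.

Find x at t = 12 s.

-148.5 cm

On each constant-a segment, Δv = aΔt and Δx = v₀Δt + ½aΔt²; chain segment to segment.
0–6 s: v starts 7 cm/s; Δx = 7·6 + ½·-6·6² = -66 cm; v ends -29 cm/s.
6–11 s: v starts -29 cm/s; Δx = -29·5 + ½·5·5² = -82.5 cm; v ends -4 cm/s.
11–12 s: v starts -4 cm/s; Δx = -4·1 + ½·6·1² = -1 cm; v ends 2 cm/s.
x(12) = 1 + Σ Δx = -148.5 cm.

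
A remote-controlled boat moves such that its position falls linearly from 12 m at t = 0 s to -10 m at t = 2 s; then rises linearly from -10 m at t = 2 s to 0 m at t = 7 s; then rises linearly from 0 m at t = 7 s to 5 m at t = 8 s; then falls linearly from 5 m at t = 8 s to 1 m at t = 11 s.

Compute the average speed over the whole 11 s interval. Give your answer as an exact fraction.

41/11 m/s

Average speed = (total path length)/(elapsed time); on a piecewise-linear x-t graph the path length is Σ|Δx|.
0–2 s: |Δx| = |-10 − 12| = 22 m
2–7 s: |Δx| = |0 − -10| = 10 m
7–8 s: |Δx| = |5 − 0| = 5 m
8–11 s: |Δx| = |1 − 5| = 4 m
Total path = 41 m; average speed = 41/11 = 41/11 m/s.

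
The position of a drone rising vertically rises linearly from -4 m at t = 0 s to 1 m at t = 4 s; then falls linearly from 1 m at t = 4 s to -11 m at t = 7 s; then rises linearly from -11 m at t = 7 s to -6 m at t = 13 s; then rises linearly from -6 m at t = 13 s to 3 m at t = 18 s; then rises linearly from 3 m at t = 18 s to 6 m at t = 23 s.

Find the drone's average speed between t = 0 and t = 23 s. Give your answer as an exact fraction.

34/23 m/s

Average speed = (total path length)/(elapsed time); on a piecewise-linear x-t graph the path length is Σ|Δx|.
0–4 s: |Δx| = |1 − -4| = 5 m
4–7 s: |Δx| = |-11 − 1| = 12 m
7–13 s: |Δx| = |-6 − -11| = 5 m
13–18 s: |Δx| = |3 − -6| = 9 m
18–23 s: |Δx| = |6 − 3| = 3 m
Total path = 34 m; average speed = 34/23 = 34/23 m/s.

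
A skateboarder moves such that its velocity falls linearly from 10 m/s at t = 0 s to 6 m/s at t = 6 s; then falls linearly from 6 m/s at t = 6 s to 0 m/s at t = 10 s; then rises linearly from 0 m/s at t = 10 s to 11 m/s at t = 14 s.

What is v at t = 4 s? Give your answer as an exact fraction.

On 0–6 s the graph is linear from 10 to 6 m/s: v(4) = 10 + (6 − 10)·(4 − 0)/(6 − 0) = 22/3 m/s.

22/3 m/s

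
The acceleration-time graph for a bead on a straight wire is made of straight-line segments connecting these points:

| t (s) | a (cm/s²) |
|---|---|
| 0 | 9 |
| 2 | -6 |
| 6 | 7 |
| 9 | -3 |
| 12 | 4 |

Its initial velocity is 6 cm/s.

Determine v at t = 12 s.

18.5 cm/s

Δv equals the area under the a-t graph; then v = v₀ + Δv.
0–2 s: ½(9 + -6)(2) = 3 cm/s
2–6 s: ½(-6 + 7)(4) = 2 cm/s
6–9 s: ½(7 + -3)(3) = 6 cm/s
9–12 s: ½(-3 + 4)(3) = 1.5 cm/s
Δv = 12.5 cm/s, so v(12) = 6 + (12.5) = 18.5 cm/s.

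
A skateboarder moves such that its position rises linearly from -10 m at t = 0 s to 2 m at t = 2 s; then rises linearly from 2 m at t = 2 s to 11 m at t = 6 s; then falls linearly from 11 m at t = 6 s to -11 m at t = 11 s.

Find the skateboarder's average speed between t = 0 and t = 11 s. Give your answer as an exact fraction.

43/11 m/s

Average speed = (total path length)/(elapsed time); on a piecewise-linear x-t graph the path length is Σ|Δx|.
0–2 s: |Δx| = |2 − -10| = 12 m
2–6 s: |Δx| = |11 − 2| = 9 m
6–11 s: |Δx| = |-11 − 11| = 22 m
Total path = 43 m; average speed = 43/11 = 43/11 m/s.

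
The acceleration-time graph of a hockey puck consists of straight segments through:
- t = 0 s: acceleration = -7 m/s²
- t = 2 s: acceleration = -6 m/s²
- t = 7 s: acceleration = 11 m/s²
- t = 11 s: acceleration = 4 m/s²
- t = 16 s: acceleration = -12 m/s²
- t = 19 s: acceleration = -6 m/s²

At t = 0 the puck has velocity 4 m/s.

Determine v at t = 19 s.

-13.5 m/s

Δv equals the area under the a-t graph; then v = v₀ + Δv.
0–2 s: ½(-7 + -6)(2) = -13 m/s
2–7 s: ½(-6 + 11)(5) = 12.5 m/s
7–11 s: ½(11 + 4)(4) = 30 m/s
11–16 s: ½(4 + -12)(5) = -20 m/s
16–19 s: ½(-12 + -6)(3) = -27 m/s
Δv = -17.5 m/s, so v(19) = 4 + (-17.5) = -13.5 m/s.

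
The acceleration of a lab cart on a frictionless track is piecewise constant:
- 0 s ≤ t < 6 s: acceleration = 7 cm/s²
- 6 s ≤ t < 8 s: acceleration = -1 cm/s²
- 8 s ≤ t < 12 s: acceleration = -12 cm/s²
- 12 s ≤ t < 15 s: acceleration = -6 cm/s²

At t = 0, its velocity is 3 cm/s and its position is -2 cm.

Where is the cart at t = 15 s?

264 cm

On each constant-a segment, Δv = aΔt and Δx = v₀Δt + ½aΔt²; chain segment to segment.
0–6 s: v starts 3 cm/s; Δx = 3·6 + ½·7·6² = 144 cm; v ends 45 cm/s.
6–8 s: v starts 45 cm/s; Δx = 45·2 + ½·-1·2² = 88 cm; v ends 43 cm/s.
8–12 s: v starts 43 cm/s; Δx = 43·4 + ½·-12·4² = 76 cm; v ends -5 cm/s.
12–15 s: v starts -5 cm/s; Δx = -5·3 + ½·-6·3² = -42 cm; v ends -23 cm/s.
x(15) = -2 + Σ Δx = 264 cm.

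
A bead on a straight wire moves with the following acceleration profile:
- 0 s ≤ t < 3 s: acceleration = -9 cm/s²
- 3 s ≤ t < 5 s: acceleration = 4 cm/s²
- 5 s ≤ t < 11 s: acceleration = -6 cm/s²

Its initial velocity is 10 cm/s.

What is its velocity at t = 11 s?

Δv equals the area under the a-t graph; then v = v₀ + Δv.
0–3 s: -9 × 3 = -27 cm/s
3–5 s: 4 × 2 = 8 cm/s
5–11 s: -6 × 6 = -36 cm/s
Δv = -55 cm/s, so v(11) = 10 + (-55) = -45 cm/s.

-45 cm/s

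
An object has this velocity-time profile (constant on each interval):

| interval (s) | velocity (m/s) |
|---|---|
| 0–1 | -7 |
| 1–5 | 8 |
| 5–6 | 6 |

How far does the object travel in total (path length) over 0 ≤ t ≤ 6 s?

45 m

Distance (not displacement) is the total path length: add the absolute areas under v-t.
0–1 s: |-7| × 1 = 7 m
1–5 s: |8| × 4 = 32 m
5–6 s: |6| × 1 = 6 m
Total distance = 45 m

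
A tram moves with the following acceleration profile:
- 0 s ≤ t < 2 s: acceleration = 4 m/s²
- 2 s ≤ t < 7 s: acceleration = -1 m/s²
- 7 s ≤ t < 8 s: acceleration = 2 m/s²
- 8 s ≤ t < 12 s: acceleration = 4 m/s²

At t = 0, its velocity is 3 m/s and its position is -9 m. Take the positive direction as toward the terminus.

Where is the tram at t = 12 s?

On each constant-a segment, Δv = aΔt and Δx = v₀Δt + ½aΔt²; chain segment to segment.
0–2 s: v starts 3 m/s; Δx = 3·2 + ½·4·2² = 14 m; v ends 11 m/s.
2–7 s: v starts 11 m/s; Δx = 11·5 + ½·-1·5² = 42.5 m; v ends 6 m/s.
7–8 s: v starts 6 m/s; Δx = 6·1 + ½·2·1² = 7 m; v ends 8 m/s.
8–12 s: v starts 8 m/s; Δx = 8·4 + ½·4·4² = 64 m; v ends 24 m/s.
x(12) = -9 + Σ Δx = 118.5 m.

118.5 m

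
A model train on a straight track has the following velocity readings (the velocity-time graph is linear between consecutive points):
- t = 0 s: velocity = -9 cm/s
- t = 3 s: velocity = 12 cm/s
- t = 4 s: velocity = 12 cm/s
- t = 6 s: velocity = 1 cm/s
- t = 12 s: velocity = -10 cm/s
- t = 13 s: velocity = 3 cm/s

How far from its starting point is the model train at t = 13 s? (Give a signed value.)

-1 cm

Net displacement equals the area under the velocity-time graph (areas below the axis count negative).
0–3 s: ½(-9 + 12)(3) = 4.5 cm
3–4 s: 12 × 1 = 12 cm
4–6 s: ½(12 + 1)(2) = 13 cm
6–12 s: ½(1 + -10)(6) = -27 cm
12–13 s: ½(-10 + 3)(1) = -3.5 cm
Net displacement = -1 cm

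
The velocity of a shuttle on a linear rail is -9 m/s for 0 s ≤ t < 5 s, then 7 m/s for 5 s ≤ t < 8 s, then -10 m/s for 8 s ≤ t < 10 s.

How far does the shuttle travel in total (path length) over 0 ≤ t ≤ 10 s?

86 m

Distance (not displacement) is the total path length: add the absolute areas under v-t.
0–5 s: |-9| × 5 = 45 m
5–8 s: |7| × 3 = 21 m
8–10 s: |-10| × 2 = 20 m
Total distance = 86 m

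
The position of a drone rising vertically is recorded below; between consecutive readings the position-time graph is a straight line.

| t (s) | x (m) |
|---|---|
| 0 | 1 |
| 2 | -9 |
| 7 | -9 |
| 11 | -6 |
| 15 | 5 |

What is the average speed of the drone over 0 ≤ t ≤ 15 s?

Average speed = (total path length)/(elapsed time); on a piecewise-linear x-t graph the path length is Σ|Δx|.
0–2 s: |Δx| = |-9 − 1| = 10 m
2–7 s: |Δx| = |-9 − -9| = 0 m
7–11 s: |Δx| = |-6 − -9| = 3 m
11–15 s: |Δx| = |5 − -6| = 11 m
Total path = 24 m; average speed = 24/15 = 1.6 m/s.

1.6 m/s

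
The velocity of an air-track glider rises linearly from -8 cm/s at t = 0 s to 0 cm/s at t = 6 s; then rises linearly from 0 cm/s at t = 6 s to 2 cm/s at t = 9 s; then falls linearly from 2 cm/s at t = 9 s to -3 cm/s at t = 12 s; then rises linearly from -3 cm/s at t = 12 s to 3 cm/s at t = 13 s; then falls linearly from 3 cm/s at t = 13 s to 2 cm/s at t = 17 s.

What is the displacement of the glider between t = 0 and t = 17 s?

-12.5 cm

Displacement is the signed area under the v-t curve.
0–6 s: ½(-8 + 0)(6) = -24 cm
6–9 s: ½(0 + 2)(3) = 3 cm
9–12 s: ½(2 + -3)(3) = -1.5 cm
12–13 s: ½(-3 + 3)(1) = 0 cm
13–17 s: ½(3 + 2)(4) = 10 cm
Net displacement = -12.5 cm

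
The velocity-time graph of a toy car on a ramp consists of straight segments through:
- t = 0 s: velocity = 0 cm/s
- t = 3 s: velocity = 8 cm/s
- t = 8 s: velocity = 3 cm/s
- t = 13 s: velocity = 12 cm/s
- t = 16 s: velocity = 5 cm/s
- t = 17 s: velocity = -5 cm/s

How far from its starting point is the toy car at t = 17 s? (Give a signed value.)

102.5 cm

Net displacement equals the area under the velocity-time graph (areas below the axis count negative).
0–3 s: ½(0 + 8)(3) = 12 cm
3–8 s: ½(8 + 3)(5) = 27.5 cm
8–13 s: ½(3 + 12)(5) = 37.5 cm
13–16 s: ½(12 + 5)(3) = 25.5 cm
16–17 s: ½(5 + -5)(1) = 0 cm
Net displacement = 102.5 cm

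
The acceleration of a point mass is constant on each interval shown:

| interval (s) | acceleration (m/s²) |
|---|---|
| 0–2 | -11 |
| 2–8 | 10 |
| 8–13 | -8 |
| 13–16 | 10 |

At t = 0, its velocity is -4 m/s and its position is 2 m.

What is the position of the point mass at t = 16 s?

On each constant-a segment, Δv = aΔt and Δx = v₀Δt + ½aΔt²; chain segment to segment.
0–2 s: v starts -4 m/s; Δx = -4·2 + ½·-11·2² = -30 m; v ends -26 m/s.
2–8 s: v starts -26 m/s; Δx = -26·6 + ½·10·6² = 24 m; v ends 34 m/s.
8–13 s: v starts 34 m/s; Δx = 34·5 + ½·-8·5² = 70 m; v ends -6 m/s.
13–16 s: v starts -6 m/s; Δx = -6·3 + ½·10·3² = 27 m; v ends 24 m/s.
x(16) = 2 + Σ Δx = 93 m.

93 m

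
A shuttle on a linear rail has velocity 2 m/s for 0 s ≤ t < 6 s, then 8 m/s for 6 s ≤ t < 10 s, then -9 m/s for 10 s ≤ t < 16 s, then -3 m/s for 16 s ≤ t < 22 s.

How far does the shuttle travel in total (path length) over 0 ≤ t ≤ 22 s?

Distance (not displacement) is the total path length: add the absolute areas under v-t.
0–6 s: |2| × 6 = 12 m
6–10 s: |8| × 4 = 32 m
10–16 s: |-9| × 6 = 54 m
16–22 s: |-3| × 6 = 18 m
Total distance = 116 m

116 m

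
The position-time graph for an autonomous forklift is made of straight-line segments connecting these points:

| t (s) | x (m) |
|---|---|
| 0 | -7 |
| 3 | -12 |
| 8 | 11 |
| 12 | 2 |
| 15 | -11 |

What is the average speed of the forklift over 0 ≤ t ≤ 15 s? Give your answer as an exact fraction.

Average speed = (total path length)/(elapsed time); on a piecewise-linear x-t graph the path length is Σ|Δx|.
0–3 s: |Δx| = |-12 − -7| = 5 m
3–8 s: |Δx| = |11 − -12| = 23 m
8–12 s: |Δx| = |2 − 11| = 9 m
12–15 s: |Δx| = |-11 − 2| = 13 m
Total path = 50 m; average speed = 50/15 = 10/3 m/s.

10/3 m/s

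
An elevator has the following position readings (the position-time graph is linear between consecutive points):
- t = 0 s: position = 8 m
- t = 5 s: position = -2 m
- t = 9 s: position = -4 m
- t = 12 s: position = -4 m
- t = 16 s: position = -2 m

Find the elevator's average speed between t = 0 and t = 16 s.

0.875 m/s

Average speed = (total path length)/(elapsed time); on a piecewise-linear x-t graph the path length is Σ|Δx|.
0–5 s: |Δx| = |-2 − 8| = 10 m
5–9 s: |Δx| = |-4 − -2| = 2 m
9–12 s: |Δx| = |-4 − -4| = 0 m
12–16 s: |Δx| = |-2 − -4| = 2 m
Total path = 14 m; average speed = 14/16 = 0.875 m/s.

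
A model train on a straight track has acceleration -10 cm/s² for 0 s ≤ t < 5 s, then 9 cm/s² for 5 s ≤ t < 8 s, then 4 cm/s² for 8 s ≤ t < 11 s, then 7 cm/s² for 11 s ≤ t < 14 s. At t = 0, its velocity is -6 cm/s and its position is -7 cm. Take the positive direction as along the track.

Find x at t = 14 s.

On each constant-a segment, Δv = aΔt and Δx = v₀Δt + ½aΔt²; chain segment to segment.
0–5 s: v starts -6 cm/s; Δx = -6·5 + ½·-10·5² = -155 cm; v ends -56 cm/s.
5–8 s: v starts -56 cm/s; Δx = -56·3 + ½·9·3² = -127.5 cm; v ends -29 cm/s.
8–11 s: v starts -29 cm/s; Δx = -29·3 + ½·4·3² = -69 cm; v ends -17 cm/s.
11–14 s: v starts -17 cm/s; Δx = -17·3 + ½·7·3² = -19.5 cm; v ends 4 cm/s.
x(14) = -7 + Σ Δx = -378 cm.

-378 cm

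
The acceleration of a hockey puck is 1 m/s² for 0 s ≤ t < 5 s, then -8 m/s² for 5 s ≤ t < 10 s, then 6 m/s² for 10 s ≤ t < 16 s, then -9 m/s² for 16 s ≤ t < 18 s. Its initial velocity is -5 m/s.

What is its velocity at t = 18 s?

Δv equals the area under the a-t graph; then v = v₀ + Δv.
0–5 s: 1 × 5 = 5 m/s
5–10 s: -8 × 5 = -40 m/s
10–16 s: 6 × 6 = 36 m/s
16–18 s: -9 × 2 = -18 m/s
Δv = -17 m/s, so v(18) = -5 + (-17) = -22 m/s.

-22 m/s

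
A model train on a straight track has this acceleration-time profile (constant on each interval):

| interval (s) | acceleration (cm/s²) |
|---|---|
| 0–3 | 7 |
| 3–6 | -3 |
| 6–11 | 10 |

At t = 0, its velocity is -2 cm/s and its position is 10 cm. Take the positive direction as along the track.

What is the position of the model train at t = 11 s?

On each constant-a segment, Δv = aΔt and Δx = v₀Δt + ½aΔt²; chain segment to segment.
0–3 s: v starts -2 cm/s; Δx = -2·3 + ½·7·3² = 25.5 cm; v ends 19 cm/s.
3–6 s: v starts 19 cm/s; Δx = 19·3 + ½·-3·3² = 43.5 cm; v ends 10 cm/s.
6–11 s: v starts 10 cm/s; Δx = 10·5 + ½·10·5² = 175 cm; v ends 60 cm/s.
x(11) = 10 + Σ Δx = 254 cm.

254 cm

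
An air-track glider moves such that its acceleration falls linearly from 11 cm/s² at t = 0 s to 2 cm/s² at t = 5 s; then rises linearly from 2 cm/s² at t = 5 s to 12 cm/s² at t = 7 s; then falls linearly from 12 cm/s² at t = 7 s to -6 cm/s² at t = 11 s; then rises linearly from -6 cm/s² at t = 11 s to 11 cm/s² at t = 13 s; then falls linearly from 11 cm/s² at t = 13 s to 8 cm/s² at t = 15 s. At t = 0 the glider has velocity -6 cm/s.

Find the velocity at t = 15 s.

76.5 cm/s

Δv equals the area under the a-t graph; then v = v₀ + Δv.
0–5 s: ½(11 + 2)(5) = 32.5 cm/s
5–7 s: ½(2 + 12)(2) = 14 cm/s
7–11 s: ½(12 + -6)(4) = 12 cm/s
11–13 s: ½(-6 + 11)(2) = 5 cm/s
13–15 s: ½(11 + 8)(2) = 19 cm/s
Δv = 82.5 cm/s, so v(15) = -6 + (82.5) = 76.5 cm/s.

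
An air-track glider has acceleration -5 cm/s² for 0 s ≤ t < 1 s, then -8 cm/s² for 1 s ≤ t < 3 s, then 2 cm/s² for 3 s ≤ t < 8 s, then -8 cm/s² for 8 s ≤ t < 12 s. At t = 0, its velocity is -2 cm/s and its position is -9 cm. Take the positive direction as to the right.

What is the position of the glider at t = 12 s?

On each constant-a segment, Δv = aΔt and Δx = v₀Δt + ½aΔt²; chain segment to segment.
0–1 s: v starts -2 cm/s; Δx = -2·1 + ½·-5·1² = -4.5 cm; v ends -7 cm/s.
1–3 s: v starts -7 cm/s; Δx = -7·2 + ½·-8·2² = -30 cm; v ends -23 cm/s.
3–8 s: v starts -23 cm/s; Δx = -23·5 + ½·2·5² = -90 cm; v ends -13 cm/s.
8–12 s: v starts -13 cm/s; Δx = -13·4 + ½·-8·4² = -116 cm; v ends -45 cm/s.
x(12) = -9 + Σ Δx = -249.5 cm.

-249.5 cm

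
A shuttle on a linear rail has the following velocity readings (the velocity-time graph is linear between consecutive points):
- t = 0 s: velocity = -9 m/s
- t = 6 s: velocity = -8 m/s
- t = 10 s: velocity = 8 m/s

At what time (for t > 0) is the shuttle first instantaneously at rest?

v changes sign on 6–10 s (from -8 to 8); the graph is linear there, so v = 0 at t = 6 + (8)·(10 − 6)/(8 − -8) = 8 s.

t = 8 s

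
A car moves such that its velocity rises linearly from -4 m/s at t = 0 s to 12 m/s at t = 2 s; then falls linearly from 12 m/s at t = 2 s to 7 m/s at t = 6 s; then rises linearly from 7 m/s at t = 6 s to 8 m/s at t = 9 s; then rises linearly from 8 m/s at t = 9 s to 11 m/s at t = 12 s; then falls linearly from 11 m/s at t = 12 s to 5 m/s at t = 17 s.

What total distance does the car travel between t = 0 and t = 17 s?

Distance (not displacement) is the total path length: add the absolute areas under v-t.
0–2 s: v = 0 at t = 0.5 s; triangle areas 1 + 9 = 10 m
2–6 s: |½(12 + 7)(4)| = 38 m
6–9 s: |½(7 + 8)(3)| = 22.5 m
9–12 s: |½(8 + 11)(3)| = 28.5 m
12–17 s: |½(11 + 5)(5)| = 40 m
Total distance = 139 m

139 m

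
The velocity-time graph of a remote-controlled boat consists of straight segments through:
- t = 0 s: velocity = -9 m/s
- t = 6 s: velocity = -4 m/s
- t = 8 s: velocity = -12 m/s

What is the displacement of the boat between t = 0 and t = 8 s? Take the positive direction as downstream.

-55 m

Displacement is the signed area under the v-t curve.
0–6 s: ½(-9 + -4)(6) = -39 m
6–8 s: ½(-4 + -12)(2) = -16 m
Net displacement = -55 m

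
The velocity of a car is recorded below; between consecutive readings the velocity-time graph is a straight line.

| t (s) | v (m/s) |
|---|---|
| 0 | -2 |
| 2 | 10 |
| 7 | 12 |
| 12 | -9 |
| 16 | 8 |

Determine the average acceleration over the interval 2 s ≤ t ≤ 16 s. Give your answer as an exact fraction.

Average acceleration = Δv/Δt = (8 − 10)/(16 − 2) = -1/7 m/s².

-1/7 m/s²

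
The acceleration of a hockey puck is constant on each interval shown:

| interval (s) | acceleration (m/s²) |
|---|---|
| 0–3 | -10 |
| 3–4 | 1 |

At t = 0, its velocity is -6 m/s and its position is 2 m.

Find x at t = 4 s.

On each constant-a segment, Δv = aΔt and Δx = v₀Δt + ½aΔt²; chain segment to segment.
0–3 s: v starts -6 m/s; Δx = -6·3 + ½·-10·3² = -63 m; v ends -36 m/s.
3–4 s: v starts -36 m/s; Δx = -36·1 + ½·1·1² = -35.5 m; v ends -35 m/s.
x(4) = 2 + Σ Δx = -96.5 m.

-96.5 m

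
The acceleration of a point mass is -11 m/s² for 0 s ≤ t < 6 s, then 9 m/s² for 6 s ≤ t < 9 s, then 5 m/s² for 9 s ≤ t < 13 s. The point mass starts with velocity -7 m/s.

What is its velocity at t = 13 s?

Δv equals the area under the a-t graph; then v = v₀ + Δv.
0–6 s: -11 × 6 = -66 m/s
6–9 s: 9 × 3 = 27 m/s
9–13 s: 5 × 4 = 20 m/s
Δv = -19 m/s, so v(13) = -7 + (-19) = -26 m/s.

-26 m/s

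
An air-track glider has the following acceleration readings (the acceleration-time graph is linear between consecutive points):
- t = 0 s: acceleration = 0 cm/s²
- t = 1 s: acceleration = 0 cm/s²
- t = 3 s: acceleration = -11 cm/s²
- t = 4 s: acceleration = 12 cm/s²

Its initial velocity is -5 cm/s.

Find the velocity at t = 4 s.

-15.5 cm/s

Δv equals the area under the a-t graph; then v = v₀ + Δv.
0–1 s: 0 × 1 = 0 cm/s
1–3 s: ½(0 + -11)(2) = -11 cm/s
3–4 s: ½(-11 + 12)(1) = 0.5 cm/s
Δv = -10.5 cm/s, so v(4) = -5 + (-10.5) = -15.5 cm/s.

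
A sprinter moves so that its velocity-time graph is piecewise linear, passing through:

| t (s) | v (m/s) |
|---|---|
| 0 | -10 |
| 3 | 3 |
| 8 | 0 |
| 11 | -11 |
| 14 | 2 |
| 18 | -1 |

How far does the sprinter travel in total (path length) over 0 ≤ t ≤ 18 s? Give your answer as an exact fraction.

Total distance travelled is ∫|v| dt — sum the magnitudes of each area piece.
0–3 s: v = 0 at t = 30/13 s; triangle areas 150/13 + 27/26 = 327/26 m
3–8 s: |½(3 + 0)(5)| = 7.5 m
8–11 s: |½(0 + -11)(3)| = 16.5 m
11–14 s: v = 0 at t = 176/13 s; triangle areas 363/26 + 6/13 = 375/26 m
14–18 s: v = 0 at t = 50/3 s; triangle areas 8/3 + 2/3 = 10/3 m
Total distance = 163/3 m

163/3 m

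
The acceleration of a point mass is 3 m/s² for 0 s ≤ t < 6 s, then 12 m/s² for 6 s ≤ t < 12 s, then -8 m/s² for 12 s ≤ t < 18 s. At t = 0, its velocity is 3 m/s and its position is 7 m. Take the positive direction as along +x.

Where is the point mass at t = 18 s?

835 m

On each constant-a segment, Δv = aΔt and Δx = v₀Δt + ½aΔt²; chain segment to segment.
0–6 s: v starts 3 m/s; Δx = 3·6 + ½·3·6² = 72 m; v ends 21 m/s.
6–12 s: v starts 21 m/s; Δx = 21·6 + ½·12·6² = 342 m; v ends 93 m/s.
12–18 s: v starts 93 m/s; Δx = 93·6 + ½·-8·6² = 414 m; v ends 45 m/s.
x(18) = 7 + Σ Δx = 835 m.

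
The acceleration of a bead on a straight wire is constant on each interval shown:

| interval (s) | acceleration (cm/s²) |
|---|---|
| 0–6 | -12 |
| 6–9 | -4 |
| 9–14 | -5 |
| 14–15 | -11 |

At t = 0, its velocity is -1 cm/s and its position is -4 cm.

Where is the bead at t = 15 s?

-1066 cm

On each constant-a segment, Δv = aΔt and Δx = v₀Δt + ½aΔt²; chain segment to segment.
0–6 s: v starts -1 cm/s; Δx = -1·6 + ½·-12·6² = -222 cm; v ends -73 cm/s.
6–9 s: v starts -73 cm/s; Δx = -73·3 + ½·-4·3² = -237 cm; v ends -85 cm/s.
9–14 s: v starts -85 cm/s; Δx = -85·5 + ½·-5·5² = -487.5 cm; v ends -110 cm/s.
14–15 s: v starts -110 cm/s; Δx = -110·1 + ½·-11·1² = -115.5 cm; v ends -121 cm/s.
x(15) = -4 + Σ Δx = -1066 cm.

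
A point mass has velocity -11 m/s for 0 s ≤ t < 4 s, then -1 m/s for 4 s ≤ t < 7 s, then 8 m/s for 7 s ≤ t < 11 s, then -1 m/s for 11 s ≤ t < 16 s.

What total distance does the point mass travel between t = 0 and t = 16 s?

Distance (not displacement) is the total path length: add the absolute areas under v-t.
0–4 s: |-11| × 4 = 44 m
4–7 s: |-1| × 3 = 3 m
7–11 s: |8| × 4 = 32 m
11–16 s: |-1| × 5 = 5 m
Total distance = 84 m

84 m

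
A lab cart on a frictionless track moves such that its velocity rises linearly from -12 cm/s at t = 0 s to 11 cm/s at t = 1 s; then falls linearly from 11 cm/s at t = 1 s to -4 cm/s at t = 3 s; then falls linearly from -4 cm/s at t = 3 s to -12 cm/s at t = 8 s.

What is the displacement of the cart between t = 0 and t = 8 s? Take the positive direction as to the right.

-33.5 cm

Displacement is the signed area under the v-t curve.
0–1 s: ½(-12 + 11)(1) = -0.5 cm
1–3 s: ½(11 + -4)(2) = 7 cm
3–8 s: ½(-4 + -12)(5) = -40 cm
Net displacement = -33.5 cm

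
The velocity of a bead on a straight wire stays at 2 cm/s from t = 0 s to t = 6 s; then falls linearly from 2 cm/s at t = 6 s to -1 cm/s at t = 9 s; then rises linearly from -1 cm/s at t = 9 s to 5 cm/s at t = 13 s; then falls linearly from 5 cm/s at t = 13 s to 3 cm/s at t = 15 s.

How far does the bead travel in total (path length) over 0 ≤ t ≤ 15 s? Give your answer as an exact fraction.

Distance (not displacement) is the total path length: add the absolute areas under v-t.
0–6 s: |2| × 6 = 12 cm
6–9 s: v = 0 at t = 8 s; triangle areas 2 + 0.5 = 2.5 cm
9–13 s: v = 0 at t = 29/3 s; triangle areas 1/3 + 25/3 = 26/3 cm
13–15 s: |½(5 + 3)(2)| = 8 cm
Total distance = 187/6 cm

187/6 cm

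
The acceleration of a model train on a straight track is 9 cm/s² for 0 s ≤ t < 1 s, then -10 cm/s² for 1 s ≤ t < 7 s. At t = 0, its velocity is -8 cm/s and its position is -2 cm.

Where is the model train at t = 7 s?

-179.5 cm

On each constant-a segment, Δv = aΔt and Δx = v₀Δt + ½aΔt²; chain segment to segment.
0–1 s: v starts -8 cm/s; Δx = -8·1 + ½·9·1² = -3.5 cm; v ends 1 cm/s.
1–7 s: v starts 1 cm/s; Δx = 1·6 + ½·-10·6² = -174 cm; v ends -59 cm/s.
x(7) = -2 + Σ Δx = -179.5 cm.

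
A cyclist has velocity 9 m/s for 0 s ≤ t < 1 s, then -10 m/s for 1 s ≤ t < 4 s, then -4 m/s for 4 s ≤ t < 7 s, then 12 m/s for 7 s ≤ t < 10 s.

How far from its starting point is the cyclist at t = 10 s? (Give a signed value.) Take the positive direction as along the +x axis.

Displacement is the signed area under the v-t curve.
0–1 s: 9 × 1 = 9 m
1–4 s: -10 × 3 = -30 m
4–7 s: -4 × 3 = -12 m
7–10 s: 12 × 3 = 36 m
Net displacement = 3 m

3 m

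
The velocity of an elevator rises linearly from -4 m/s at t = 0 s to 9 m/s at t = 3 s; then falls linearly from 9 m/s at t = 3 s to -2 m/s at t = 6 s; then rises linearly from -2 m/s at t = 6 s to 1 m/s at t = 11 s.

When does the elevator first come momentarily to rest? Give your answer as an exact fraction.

t = 12/13 s

v changes sign on 0–3 s (from -4 to 9); the graph is linear there, so v = 0 at t = 0 + (4)·(3 − 0)/(9 − -4) = 12/13 s.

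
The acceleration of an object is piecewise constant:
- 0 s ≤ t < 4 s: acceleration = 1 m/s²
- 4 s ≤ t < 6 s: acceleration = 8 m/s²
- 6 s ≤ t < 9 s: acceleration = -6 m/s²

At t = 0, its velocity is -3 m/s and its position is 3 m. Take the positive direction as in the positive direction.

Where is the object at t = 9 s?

On each constant-a segment, Δv = aΔt and Δx = v₀Δt + ½aΔt²; chain segment to segment.
0–4 s: v starts -3 m/s; Δx = -3·4 + ½·1·4² = -4 m; v ends 1 m/s.
4–6 s: v starts 1 m/s; Δx = 1·2 + ½·8·2² = 18 m; v ends 17 m/s.
6–9 s: v starts 17 m/s; Δx = 17·3 + ½·-6·3² = 24 m; v ends -1 m/s.
x(9) = 3 + Σ Δx = 41 m.

41 m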